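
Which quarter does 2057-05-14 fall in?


Month: May (month 5)
Q1: Jan-Mar, Q2: Apr-Jun, Q3: Jul-Sep, Q4: Oct-Dec

Q2


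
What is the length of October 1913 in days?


October 1913

31 days


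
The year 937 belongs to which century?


Century = (year - 1) // 100 + 1
= (937 - 1) // 100 + 1
= 936 // 100 + 1
= 9 + 1

10th century


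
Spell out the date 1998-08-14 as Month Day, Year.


ISO 1998-08-14 parses as year=1998, month=08, day=14
Month 8 -> August

August 14, 1998


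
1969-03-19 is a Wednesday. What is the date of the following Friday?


Current: Wednesday
Target: Friday
Days ahead: 2

Next Friday: 1969-03-21


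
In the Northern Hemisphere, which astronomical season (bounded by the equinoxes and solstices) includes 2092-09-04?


Date: September 4
Astronomical Summer (approx.; exact equinox/solstice day varies by year): June 21 to September 21
September 4 falls within the Summer window

Summer


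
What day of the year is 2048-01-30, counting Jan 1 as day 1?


Date: January 30, 2048
No months before January
Plus 30 days in January

Day of year: 30


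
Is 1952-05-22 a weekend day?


Anchor: Jan 1, 1952. With p = 1952 - 1 = 1951: (p + p//4 - p//100 + p//400) mod 7 = (1951 + 487 - 19 + 4) mod 7 = 2423 mod 7 = 1 -> Tuesday (Mon=0 ... Sun=6)
Day of year: 143; offset = 142
Weekday index = (1 + 142) mod 7 = 3 -> Thursday
Weekend days: Saturday, Sunday

No


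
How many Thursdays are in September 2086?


September 2086 has 30 days
Anchor: Jan 1, 2086. With p = 2086 - 1 = 2085: (p + p//4 - p//100 + p//400) mod 7 = (2085 + 521 - 20 + 5) mod 7 = 2591 mod 7 = 1 -> Tuesday (Mon=0 ... Sun=6)
Days before September (Jan-Aug): 243; September 1 index = (1 + 243) mod 7 = 6 -> Sunday
First Thursday is September 5
Thursdays: 5, 12, 19, 26

4 Thursdays


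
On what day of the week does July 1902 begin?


Target: July 1, 1902
Anchor: Jan 1, 1902. With p = 1902 - 1 = 1901: (p + p//4 - p//100 + p//400) mod 7 = (1901 + 475 - 19 + 4) mod 7 = 2361 mod 7 = 2 -> Wednesday (Mon=0 ... Sun=6)
Days before July (Jan-Jun): 181 days
Weekday index = (2 + 181) mod 7 = 1

Tuesday


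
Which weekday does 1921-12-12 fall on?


Date: December 12, 1921
Anchor: Jan 1, 1921. With p = 1921 - 1 = 1920: (p + p//4 - p//100 + p//400) mod 7 = (1920 + 480 - 19 + 4) mod 7 = 2385 mod 7 = 5 -> Saturday (Mon=0 ... Sun=6)
Days before December (Jan-Nov): 334; offset = 334 + 12 - 1 = 345
Weekday index = (5 + 345) mod 7 = 0

Day of the week: Monday


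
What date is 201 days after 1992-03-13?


Start: 1992-03-13, add 201 days
March 1992 has 31 days: 31 - 13 = 18 days to March 31 -> 183 left
April 1992 has 30 days -> 153 left
May 1992 has 31 days -> 122 left
June 1992 has 30 days -> 92 left
July 1992 has 31 days -> 61 left
August 1992 has 31 days -> 30 left
September 1992: 30 <= 30 -> lands on September 30

Result: 1992-09-30


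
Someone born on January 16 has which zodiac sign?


Date: January 16
Conventional tropical zodiac dates: Capricorn from December 22 onward; Aquarius starts January 20
January 16 falls within the Capricorn range

Capricorn


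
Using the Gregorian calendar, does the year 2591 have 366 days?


Gregorian leap year rule: divisible by 4, but not by 100, unless also by 400.
2591 is not divisible by 4 -> not a leap year

No


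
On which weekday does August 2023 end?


August 2023 has 31 days
Anchor: Jan 1, 2023. With p = 2023 - 1 = 2022: (p + p//4 - p//100 + p//400) mod 7 = (2022 + 505 - 20 + 5) mod 7 = 2512 mod 7 = 6 -> Sunday (Mon=0 ... Sun=6)
Days before August (Jan-Jul): 212; August 1 index = (6 + 212) mod 7 = 1 -> Tuesday
Last day offset: 31 - 1 = 30 days
Weekday index = (1 + 30) mod 7 = 3

Thursday, August 31


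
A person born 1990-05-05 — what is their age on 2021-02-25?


Birth: 1990-05-05
Reference: 2021-02-25
Year difference: 2021 - 1990 = 31
Birthday not yet reached in 2021, subtract 1

30 years old


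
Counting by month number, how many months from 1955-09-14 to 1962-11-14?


From September 1955 to November 1962
7 years * 12 = 84 months, plus 2 months = 86

86 months


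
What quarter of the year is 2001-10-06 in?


Month: October (month 10)
Q1: Jan-Mar, Q2: Apr-Jun, Q3: Jul-Sep, Q4: Oct-Dec

Q4


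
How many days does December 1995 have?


December 1995

31 days


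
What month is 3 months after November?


November is month 11
11 + 3 = 14; wrap: 14 - 12 = 2

February


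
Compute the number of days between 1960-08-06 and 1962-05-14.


From 1960-08-06 to 1962-05-14
1960-08-06: days before August = 31 + 29 + 31 + 30 + 31 + 30 + 31 = 213 (1960 is a leap year); day of year = 213 + 6 = 219
1962-05-14: days before May = 31 + 28 + 31 + 30 = 120 (1962 is not a leap year); day of year = 120 + 14 = 134
Rest of 1960: 366 - 219 = 147
Full years 1961 (365): 365
Total = 147 + 365 + 134 = 646

646 days


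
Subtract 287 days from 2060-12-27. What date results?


Start: 2060-12-27, subtract 287 days
Back 27 days from December 27 reaches November 30, 2060 -> 260 left
November 2060 has 30 days -> back to October 31, 2060 -> 230 left
October 2060 has 31 days -> back to September 30, 2060 -> 199 left
September 2060 has 30 days -> back to August 31, 2060 -> 169 left
August 2060 has 31 days -> back to July 31, 2060 -> 138 left
July 2060 has 31 days -> back to June 30, 2060 -> 107 left
June 2060 has 30 days -> back to May 31, 2060 -> 77 left
May 2060 has 31 days -> back to April 30, 2060 -> 46 left
April 2060 has 30 days -> back to March 31, 2060 -> 16 left
March 2060: 31 - 16 = 15 -> lands on March 15

Result: 2060-03-15


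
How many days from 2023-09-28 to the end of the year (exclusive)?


Day of year: 271 of 365
Remaining = 365 - 271

94 days


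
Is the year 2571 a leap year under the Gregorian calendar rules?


Gregorian leap year rule: divisible by 4, but not by 100, unless also by 400.
2571 is not divisible by 4 -> not a leap year

No


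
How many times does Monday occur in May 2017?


May 2017 has 31 days
Anchor: Jan 1, 2017. With p = 2017 - 1 = 2016: (p + p//4 - p//100 + p//400) mod 7 = (2016 + 504 - 20 + 5) mod 7 = 2505 mod 7 = 6 -> Sunday (Mon=0 ... Sun=6)
Days before May (Jan-Apr): 120; May 1 index = (6 + 120) mod 7 = 0 -> Monday
First Monday is May 1
Mondays: 1, 8, 15, 22, 29

5 Mondays


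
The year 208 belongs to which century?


Century = (year - 1) // 100 + 1
= (208 - 1) // 100 + 1
= 207 // 100 + 1
= 2 + 1

3rd century


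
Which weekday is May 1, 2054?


Target: May 1, 2054
Anchor: Jan 1, 2054. With p = 2054 - 1 = 2053: (p + p//4 - p//100 + p//400) mod 7 = (2053 + 513 - 20 + 5) mod 7 = 2551 mod 7 = 3 -> Thursday (Mon=0 ... Sun=6)
Days before May (Jan-Apr): 120 days
Weekday index = (3 + 120) mod 7 = 4

Friday


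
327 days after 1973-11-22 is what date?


Start: 1973-11-22, add 327 days
November 1973 has 30 days: 30 - 22 = 8 days to November 30 -> 319 left
December 1973 has 31 days -> 288 left
January 1974 has 31 days -> 257 left
February 1974 has 28 days -> 229 left
March 1974 has 31 days -> 198 left
April 1974 has 30 days -> 168 left
May 1974 has 31 days -> 137 left
June 1974 has 30 days -> 107 left
July 1974 has 31 days -> 76 left
August 1974 has 31 days -> 45 left
September 1974 has 30 days -> 15 left
October 1974: 15 <= 31 -> lands on October 15

Result: 1974-10-15


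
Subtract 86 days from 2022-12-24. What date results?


Start: 2022-12-24, subtract 86 days
Back 24 days from December 24 reaches November 30, 2022 -> 62 left
November 2022 has 30 days -> back to October 31, 2022 -> 32 left
October 2022 has 31 days -> back to September 30, 2022 -> 1 left
September 2022: 30 - 1 = 29 -> lands on September 29

Result: 2022-09-29


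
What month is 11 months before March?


March is month 3
3 - 11 = -8; wrap: -8 + 12 = 4

April


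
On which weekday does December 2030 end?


December 2030 has 31 days
Anchor: Jan 1, 2030. With p = 2030 - 1 = 2029: (p + p//4 - p//100 + p//400) mod 7 = (2029 + 507 - 20 + 5) mod 7 = 2521 mod 7 = 1 -> Tuesday (Mon=0 ... Sun=6)
Days before December (Jan-Nov): 334; December 1 index = (1 + 334) mod 7 = 6 -> Sunday
Last day offset: 31 - 1 = 30 days
Weekday index = (6 + 30) mod 7 = 1

Tuesday, December 31


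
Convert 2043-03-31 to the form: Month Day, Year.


ISO 2043-03-31 parses as year=2043, month=03, day=31
Month 3 -> March

March 31, 2043


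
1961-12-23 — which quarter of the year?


Month: December (month 12)
Q1: Jan-Mar, Q2: Apr-Jun, Q3: Jul-Sep, Q4: Oct-Dec

Q4


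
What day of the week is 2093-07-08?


Date: July 8, 2093
Anchor: Jan 1, 2093. With p = 2093 - 1 = 2092: (p + p//4 - p//100 + p//400) mod 7 = (2092 + 523 - 20 + 5) mod 7 = 2600 mod 7 = 3 -> Thursday (Mon=0 ... Sun=6)
Days before July (Jan-Jun): 181; offset = 181 + 8 - 1 = 188
Weekday index = (3 + 188) mod 7 = 2

Day of the week: Wednesday


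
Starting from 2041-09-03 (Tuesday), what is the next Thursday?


Current: Tuesday
Target: Thursday
Days ahead: 2

Next Thursday: 2041-09-05


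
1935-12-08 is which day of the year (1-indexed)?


Date: December 8, 1935
Days in months 1 through 11: 334
Plus 8 days in December

Day of year: 342


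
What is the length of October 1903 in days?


October 1903

31 days


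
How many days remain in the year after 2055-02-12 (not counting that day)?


Day of year: 43 of 365
Remaining = 365 - 43

322 days


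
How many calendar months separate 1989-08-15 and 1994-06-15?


From August 1989 to June 1994
5 years * 12 = 60 months, minus 2 months = 58

58 months


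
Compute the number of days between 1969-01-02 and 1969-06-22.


From 1969-01-02 to 1969-06-22
1969-01-02: day of year = 2
1969-06-22: days before June = 31 + 28 + 31 + 30 + 31 = 151 (1969 is not a leap year); day of year = 151 + 22 = 173
Same year: 173 - 2 = 171

171 days


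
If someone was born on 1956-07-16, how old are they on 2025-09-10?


Birth: 1956-07-16
Reference: 2025-09-10
Year difference: 2025 - 1956 = 69

69 years old


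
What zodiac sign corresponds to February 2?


Date: February 2
Conventional tropical zodiac dates: Aquarius from January 20 onward; Pisces starts February 19
February 2 falls within the Aquarius range

Aquarius


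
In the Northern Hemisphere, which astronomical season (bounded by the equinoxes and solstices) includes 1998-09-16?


Date: September 16
Astronomical Summer (approx.; exact equinox/solstice day varies by year): June 21 to September 21
September 16 falls within the Summer window

Summer


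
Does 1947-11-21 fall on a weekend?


Anchor: Jan 1, 1947. With p = 1947 - 1 = 1946: (p + p//4 - p//100 + p//400) mod 7 = (1946 + 486 - 19 + 4) mod 7 = 2417 mod 7 = 2 -> Wednesday (Mon=0 ... Sun=6)
Day of year: 325; offset = 324
Weekday index = (2 + 324) mod 7 = 4 -> Friday
Weekend days: Saturday, Sunday

No


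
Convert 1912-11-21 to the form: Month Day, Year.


ISO 1912-11-21 parses as year=1912, month=11, day=21
Month 11 -> November

November 21, 1912


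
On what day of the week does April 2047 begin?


Target: April 1, 2047
Anchor: Jan 1, 2047. With p = 2047 - 1 = 2046: (p + p//4 - p//100 + p//400) mod 7 = (2046 + 511 - 20 + 5) mod 7 = 2542 mod 7 = 1 -> Tuesday (Mon=0 ... Sun=6)
Days before April (Jan-Mar): 90 days
Weekday index = (1 + 90) mod 7 = 0

Monday


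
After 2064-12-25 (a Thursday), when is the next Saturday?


Current: Thursday
Target: Saturday
Days ahead: 2

Next Saturday: 2064-12-27


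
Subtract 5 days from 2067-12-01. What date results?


Start: 2067-12-01, subtract 5 days
Back 1 day from December 1 reaches November 30, 2067 -> 4 left
November 2067: 30 - 4 = 26 -> lands on November 26

Result: 2067-11-26


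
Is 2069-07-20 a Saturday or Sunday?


Anchor: Jan 1, 2069. With p = 2069 - 1 = 2068: (p + p//4 - p//100 + p//400) mod 7 = (2068 + 517 - 20 + 5) mod 7 = 2570 mod 7 = 1 -> Tuesday (Mon=0 ... Sun=6)
Day of year: 201; offset = 200
Weekday index = (1 + 200) mod 7 = 5 -> Saturday
Weekend days: Saturday, Sunday

Yes


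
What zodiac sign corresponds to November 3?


Date: November 3
Conventional tropical zodiac dates: Scorpio from October 23 onward; Sagittarius starts November 22
November 3 falls within the Scorpio range

Scorpio


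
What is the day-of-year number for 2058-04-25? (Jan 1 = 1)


Date: April 25, 2058
Days in months 1 through 3: 90
Plus 25 days in April

Day of year: 115


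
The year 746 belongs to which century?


Century = (year - 1) // 100 + 1
= (746 - 1) // 100 + 1
= 745 // 100 + 1
= 7 + 1

8th century


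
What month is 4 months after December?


December is month 12
12 + 4 = 16; wrap: 16 - 12 = 4

April


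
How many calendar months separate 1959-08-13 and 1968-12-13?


From August 1959 to December 1968
9 years * 12 = 108 months, plus 4 months = 112

112 months


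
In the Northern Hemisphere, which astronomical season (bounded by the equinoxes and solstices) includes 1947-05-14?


Date: May 14
Astronomical Spring (approx.; exact equinox/solstice day varies by year): March 20 to June 20
May 14 falls within the Spring window

Spring


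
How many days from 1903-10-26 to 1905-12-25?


From 1903-10-26 to 1905-12-25
1903-10-26: days before October = 31 + 28 + 31 + 30 + 31 + 30 + 31 + 31 + 30 = 273 (1903 is not a leap year); day of year = 273 + 26 = 299
1905-12-25: days before December = 31 + 28 + 31 + 30 + 31 + 30 + 31 + 31 + 30 + 31 + 30 = 334 (1905 is not a leap year); day of year = 334 + 25 = 359
Rest of 1903: 365 - 299 = 66
Full years 1904 (366): 366
Total = 66 + 366 + 359 = 791

791 days


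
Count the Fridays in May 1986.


May 1986 has 31 days
Anchor: Jan 1, 1986. With p = 1986 - 1 = 1985: (p + p//4 - p//100 + p//400) mod 7 = (1985 + 496 - 19 + 4) mod 7 = 2466 mod 7 = 2 -> Wednesday (Mon=0 ... Sun=6)
Days before May (Jan-Apr): 120; May 1 index = (2 + 120) mod 7 = 3 -> Thursday
First Friday is May 2
Fridays: 2, 9, 16, 23, 30

5 Fridays


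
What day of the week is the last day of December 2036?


December 2036 has 31 days
Anchor: Jan 1, 2036. With p = 2036 - 1 = 2035: (p + p//4 - p//100 + p//400) mod 7 = (2035 + 508 - 20 + 5) mod 7 = 2528 mod 7 = 1 -> Tuesday (Mon=0 ... Sun=6)
Days before December (Jan-Nov): 335; December 1 index = (1 + 335) mod 7 = 0 -> Monday
Last day offset: 31 - 1 = 30 days
Weekday index = (0 + 30) mod 7 = 2

Wednesday, December 31


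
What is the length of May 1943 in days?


May 1943

31 days


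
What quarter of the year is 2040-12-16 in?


Month: December (month 12)
Q1: Jan-Mar, Q2: Apr-Jun, Q3: Jul-Sep, Q4: Oct-Dec

Q4


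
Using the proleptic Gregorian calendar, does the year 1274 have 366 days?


Gregorian leap year rule: divisible by 4, but not by 100, unless also by 400.
1274 is not divisible by 4 -> not a leap year

No


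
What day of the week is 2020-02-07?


Date: February 7, 2020
Anchor: Jan 1, 2020. With p = 2020 - 1 = 2019: (p + p//4 - p//100 + p//400) mod 7 = (2019 + 504 - 20 + 5) mod 7 = 2508 mod 7 = 2 -> Wednesday (Mon=0 ... Sun=6)
Days before February (Jan): 31; offset = 31 + 7 - 1 = 37
Weekday index = (2 + 37) mod 7 = 4

Day of the week: Friday


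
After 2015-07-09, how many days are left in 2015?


Day of year: 190 of 365
Remaining = 365 - 190

175 days


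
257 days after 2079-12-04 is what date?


Start: 2079-12-04, add 257 days
December 2079 has 31 days: 31 - 4 = 27 days to December 31 -> 230 left
January 2080 has 31 days -> 199 left
February 2080 has 29 days -> 170 left
March 2080 has 31 days -> 139 left
April 2080 has 30 days -> 109 left
May 2080 has 31 days -> 78 left
June 2080 has 30 days -> 48 left
July 2080 has 31 days -> 17 left
August 2080: 17 <= 31 -> lands on August 17

Result: 2080-08-17


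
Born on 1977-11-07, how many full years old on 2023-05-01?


Birth: 1977-11-07
Reference: 2023-05-01
Year difference: 2023 - 1977 = 46
Birthday not yet reached in 2023, subtract 1

45 years old


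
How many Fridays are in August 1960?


August 1960 has 31 days
Anchor: Jan 1, 1960. With p = 1960 - 1 = 1959: (p + p//4 - p//100 + p//400) mod 7 = (1959 + 489 - 19 + 4) mod 7 = 2433 mod 7 = 4 -> Friday (Mon=0 ... Sun=6)
Days before August (Jan-Jul): 213; August 1 index = (4 + 213) mod 7 = 0 -> Monday
First Friday is August 5
Fridays: 5, 12, 19, 26

4 Fridays


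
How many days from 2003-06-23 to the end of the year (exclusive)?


Day of year: 174 of 365
Remaining = 365 - 174

191 days


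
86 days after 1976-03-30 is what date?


Start: 1976-03-30, add 86 days
March 1976 has 31 days: 31 - 30 = 1 day to March 31 -> 85 left
April 1976 has 30 days -> 55 left
May 1976 has 31 days -> 24 left
June 1976: 24 <= 30 -> lands on June 24

Result: 1976-06-24


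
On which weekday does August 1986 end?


August 1986 has 31 days
Anchor: Jan 1, 1986. With p = 1986 - 1 = 1985: (p + p//4 - p//100 + p//400) mod 7 = (1985 + 496 - 19 + 4) mod 7 = 2466 mod 7 = 2 -> Wednesday (Mon=0 ... Sun=6)
Days before August (Jan-Jul): 212; August 1 index = (2 + 212) mod 7 = 4 -> Friday
Last day offset: 31 - 1 = 30 days
Weekday index = (4 + 30) mod 7 = 6

Sunday, August 31


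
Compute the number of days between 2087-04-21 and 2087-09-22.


From 2087-04-21 to 2087-09-22
2087-04-21: days before April = 31 + 28 + 31 = 90 (2087 is not a leap year); day of year = 90 + 21 = 111
2087-09-22: days before September = 31 + 28 + 31 + 30 + 31 + 30 + 31 + 31 = 243 (2087 is not a leap year); day of year = 243 + 22 = 265
Same year: 265 - 111 = 154

154 days


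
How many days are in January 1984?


January 1984

31 days


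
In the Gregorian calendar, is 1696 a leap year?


Gregorian leap year rule: divisible by 4, but not by 100, unless also by 400.
1696 is divisible by 4 but not 100 -> leap year

Yes


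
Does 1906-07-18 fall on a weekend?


Anchor: Jan 1, 1906. With p = 1906 - 1 = 1905: (p + p//4 - p//100 + p//400) mod 7 = (1905 + 476 - 19 + 4) mod 7 = 2366 mod 7 = 0 -> Monday (Mon=0 ... Sun=6)
Day of year: 199; offset = 198
Weekday index = (0 + 198) mod 7 = 2 -> Wednesday
Weekend days: Saturday, Sunday

No


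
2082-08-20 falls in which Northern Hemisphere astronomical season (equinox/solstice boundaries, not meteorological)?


Date: August 20
Astronomical Summer (approx.; exact equinox/solstice day varies by year): June 21 to September 21
August 20 falls within the Summer window

Summer


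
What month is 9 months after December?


December is month 12
12 + 9 = 21; wrap: 21 - 12 = 9

September


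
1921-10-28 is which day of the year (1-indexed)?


Date: October 28, 1921
Days in months 1 through 9: 273
Plus 28 days in October

Day of year: 301


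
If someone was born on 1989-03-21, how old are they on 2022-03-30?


Birth: 1989-03-21
Reference: 2022-03-30
Year difference: 2022 - 1989 = 33

33 years old


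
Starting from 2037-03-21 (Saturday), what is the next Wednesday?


Current: Saturday
Target: Wednesday
Days ahead: 4

Next Wednesday: 2037-03-25


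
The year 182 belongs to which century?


Century = (year - 1) // 100 + 1
= (182 - 1) // 100 + 1
= 181 // 100 + 1
= 1 + 1

2nd century


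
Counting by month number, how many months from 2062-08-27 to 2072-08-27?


From August 2062 to August 2072
10 years * 12 = 120 months = 120

120 months


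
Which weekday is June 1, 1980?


Target: June 1, 1980
Anchor: Jan 1, 1980. With p = 1980 - 1 = 1979: (p + p//4 - p//100 + p//400) mod 7 = (1979 + 494 - 19 + 4) mod 7 = 2458 mod 7 = 1 -> Tuesday (Mon=0 ... Sun=6)
Days before June (Jan-May): 152 days
Weekday index = (1 + 152) mod 7 = 6

Sunday


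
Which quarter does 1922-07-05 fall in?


Month: July (month 7)
Q1: Jan-Mar, Q2: Apr-Jun, Q3: Jul-Sep, Q4: Oct-Dec

Q3


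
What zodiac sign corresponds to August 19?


Date: August 19
Conventional tropical zodiac dates: Leo from July 23 onward; Virgo starts August 23
August 19 falls within the Leo range

Leo


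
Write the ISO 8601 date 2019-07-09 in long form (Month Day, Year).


ISO 2019-07-09 parses as year=2019, month=07, day=09
Month 7 -> July

July 9, 2019


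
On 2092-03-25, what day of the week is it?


Date: March 25, 2092
Anchor: Jan 1, 2092. With p = 2092 - 1 = 2091: (p + p//4 - p//100 + p//400) mod 7 = (2091 + 522 - 20 + 5) mod 7 = 2598 mod 7 = 1 -> Tuesday (Mon=0 ... Sun=6)
Days before March (Jan-Feb): 60; offset = 60 + 25 - 1 = 84
Weekday index = (1 + 84) mod 7 = 1

Day of the week: Tuesday


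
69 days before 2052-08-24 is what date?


Start: 2052-08-24, subtract 69 days
Back 24 days from August 24 reaches July 31, 2052 -> 45 left
July 2052 has 31 days -> back to June 30, 2052 -> 14 left
June 2052: 30 - 14 = 16 -> lands on June 16

Result: 2052-06-16


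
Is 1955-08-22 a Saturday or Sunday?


Anchor: Jan 1, 1955. With p = 1955 - 1 = 1954: (p + p//4 - p//100 + p//400) mod 7 = (1954 + 488 - 19 + 4) mod 7 = 2427 mod 7 = 5 -> Saturday (Mon=0 ... Sun=6)
Day of year: 234; offset = 233
Weekday index = (5 + 233) mod 7 = 0 -> Monday
Weekend days: Saturday, Sunday

No


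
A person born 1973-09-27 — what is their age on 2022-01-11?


Birth: 1973-09-27
Reference: 2022-01-11
Year difference: 2022 - 1973 = 49
Birthday not yet reached in 2022, subtract 1

48 years old


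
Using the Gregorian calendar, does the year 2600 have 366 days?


Gregorian leap year rule: divisible by 4, but not by 100, unless also by 400.
2600 is divisible by 100 but not 400 -> not a leap year

No


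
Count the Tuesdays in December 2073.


December 2073 has 31 days
Anchor: Jan 1, 2073. With p = 2073 - 1 = 2072: (p + p//4 - p//100 + p//400) mod 7 = (2072 + 518 - 20 + 5) mod 7 = 2575 mod 7 = 6 -> Sunday (Mon=0 ... Sun=6)
Days before December (Jan-Nov): 334; December 1 index = (6 + 334) mod 7 = 4 -> Friday
First Tuesday is December 5
Tuesdays: 5, 12, 19, 26

4 Tuesdays


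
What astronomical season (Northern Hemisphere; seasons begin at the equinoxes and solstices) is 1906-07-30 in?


Date: July 30
Astronomical Summer (approx.; exact equinox/solstice day varies by year): June 21 to September 21
July 30 falls within the Summer window

Summer


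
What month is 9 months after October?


October is month 10
10 + 9 = 19; wrap: 19 - 12 = 7

July


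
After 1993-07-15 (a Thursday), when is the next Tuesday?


Current: Thursday
Target: Tuesday
Days ahead: 5

Next Tuesday: 1993-07-20


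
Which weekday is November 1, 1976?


Target: November 1, 1976
Anchor: Jan 1, 1976. With p = 1976 - 1 = 1975: (p + p//4 - p//100 + p//400) mod 7 = (1975 + 493 - 19 + 4) mod 7 = 2453 mod 7 = 3 -> Thursday (Mon=0 ... Sun=6)
Days before November (Jan-Oct): 305 days
Weekday index = (3 + 305) mod 7 = 0

Monday


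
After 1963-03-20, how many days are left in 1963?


Day of year: 79 of 365
Remaining = 365 - 79

286 days


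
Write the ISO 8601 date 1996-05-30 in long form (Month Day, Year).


ISO 1996-05-30 parses as year=1996, month=05, day=30
Month 5 -> May

May 30, 1996


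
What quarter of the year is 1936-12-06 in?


Month: December (month 12)
Q1: Jan-Mar, Q2: Apr-Jun, Q3: Jul-Sep, Q4: Oct-Dec

Q4


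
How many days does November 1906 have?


November 1906

30 days


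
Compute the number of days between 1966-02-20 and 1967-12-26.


From 1966-02-20 to 1967-12-26
1966-02-20: days before February = 31; day of year = 31 + 20 = 51
1967-12-26: days before December = 31 + 28 + 31 + 30 + 31 + 30 + 31 + 31 + 30 + 31 + 30 = 334 (1967 is not a leap year); day of year = 334 + 26 = 360
Rest of 1966: 365 - 51 = 314
Total = 314 + 360 = 674

674 days


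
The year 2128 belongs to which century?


Century = (year - 1) // 100 + 1
= (2128 - 1) // 100 + 1
= 2127 // 100 + 1
= 21 + 1

22nd century


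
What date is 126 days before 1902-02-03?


Start: 1902-02-03, subtract 126 days
Back 3 days from February 3 reaches January 31, 1902 -> 123 left
January 1902 has 31 days -> back to December 31, 1901 -> 92 left
December 1901 has 31 days -> back to November 30, 1901 -> 61 left
November 1901 has 30 days -> back to October 31, 1901 -> 31 left
October 1901 has 31 days -> back to September 30, 1901 -> 0 left
September 1901: 30 - 0 = 30 -> lands on September 30

Result: 1901-09-30


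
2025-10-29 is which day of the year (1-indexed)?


Date: October 29, 2025
Days in months 1 through 9: 273
Plus 29 days in October

Day of year: 302


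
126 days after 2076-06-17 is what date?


Start: 2076-06-17, add 126 days
June 2076 has 30 days: 30 - 17 = 13 days to June 30 -> 113 left
July 2076 has 31 days -> 82 left
August 2076 has 31 days -> 51 left
September 2076 has 30 days -> 21 left
October 2076: 21 <= 31 -> lands on October 21

Result: 2076-10-21


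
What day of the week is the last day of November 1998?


November 1998 has 30 days
Anchor: Jan 1, 1998. With p = 1998 - 1 = 1997: (p + p//4 - p//100 + p//400) mod 7 = (1997 + 499 - 19 + 4) mod 7 = 2481 mod 7 = 3 -> Thursday (Mon=0 ... Sun=6)
Days before November (Jan-Oct): 304; November 1 index = (3 + 304) mod 7 = 6 -> Sunday
Last day offset: 30 - 1 = 29 days
Weekday index = (6 + 29) mod 7 = 0

Monday, November 30


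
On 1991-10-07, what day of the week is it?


Date: October 7, 1991
Anchor: Jan 1, 1991. With p = 1991 - 1 = 1990: (p + p//4 - p//100 + p//400) mod 7 = (1990 + 497 - 19 + 4) mod 7 = 2472 mod 7 = 1 -> Tuesday (Mon=0 ... Sun=6)
Days before October (Jan-Sep): 273; offset = 273 + 7 - 1 = 279
Weekday index = (1 + 279) mod 7 = 0

Day of the week: Monday


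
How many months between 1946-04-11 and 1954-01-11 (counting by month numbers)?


From April 1946 to January 1954
8 years * 12 = 96 months, minus 3 months = 93

93 months


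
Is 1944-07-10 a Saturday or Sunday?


Anchor: Jan 1, 1944. With p = 1944 - 1 = 1943: (p + p//4 - p//100 + p//400) mod 7 = (1943 + 485 - 19 + 4) mod 7 = 2413 mod 7 = 5 -> Saturday (Mon=0 ... Sun=6)
Day of year: 192; offset = 191
Weekday index = (5 + 191) mod 7 = 0 -> Monday
Weekend days: Saturday, Sunday

No


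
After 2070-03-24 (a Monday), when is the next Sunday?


Current: Monday
Target: Sunday
Days ahead: 6

Next Sunday: 2070-03-30


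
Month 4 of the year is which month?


Month 4 of 12

April


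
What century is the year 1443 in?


Century = (year - 1) // 100 + 1
= (1443 - 1) // 100 + 1
= 1442 // 100 + 1
= 14 + 1

15th century


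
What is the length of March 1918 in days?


March 1918

31 days


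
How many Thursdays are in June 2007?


June 2007 has 30 days
Anchor: Jan 1, 2007. With p = 2007 - 1 = 2006: (p + p//4 - p//100 + p//400) mod 7 = (2006 + 501 - 20 + 5) mod 7 = 2492 mod 7 = 0 -> Monday (Mon=0 ... Sun=6)
Days before June (Jan-May): 151; June 1 index = (0 + 151) mod 7 = 4 -> Friday
First Thursday is June 7
Thursdays: 7, 14, 21, 28

4 Thursdays


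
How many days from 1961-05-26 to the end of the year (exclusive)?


Day of year: 146 of 365
Remaining = 365 - 146

219 days


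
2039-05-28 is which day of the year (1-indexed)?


Date: May 28, 2039
Days in months 1 through 4: 120
Plus 28 days in May

Day of year: 148


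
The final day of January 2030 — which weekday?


January 2030 has 31 days
Anchor: Jan 1, 2030. With p = 2030 - 1 = 2029: (p + p//4 - p//100 + p//400) mod 7 = (2029 + 507 - 20 + 5) mod 7 = 2521 mod 7 = 1 -> Tuesday (Mon=0 ... Sun=6)
January 1 is the anchor itself -> Tuesday
Last day offset: 31 - 1 = 30 days
Weekday index = (1 + 30) mod 7 = 3

Thursday, January 31


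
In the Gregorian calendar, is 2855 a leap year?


Gregorian leap year rule: divisible by 4, but not by 100, unless also by 400.
2855 is not divisible by 4 -> not a leap year

No


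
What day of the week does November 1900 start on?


Target: November 1, 1900
Anchor: Jan 1, 1900. With p = 1900 - 1 = 1899: (p + p//4 - p//100 + p//400) mod 7 = (1899 + 474 - 18 + 4) mod 7 = 2359 mod 7 = 0 -> Monday (Mon=0 ... Sun=6)
Days before November (Jan-Oct): 304 days
Weekday index = (0 + 304) mod 7 = 3

Thursday


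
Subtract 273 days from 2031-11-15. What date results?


Start: 2031-11-15, subtract 273 days
Back 15 days from November 15 reaches October 31, 2031 -> 258 left
October 2031 has 31 days -> back to September 30, 2031 -> 227 left
September 2031 has 30 days -> back to August 31, 2031 -> 197 left
August 2031 has 31 days -> back to July 31, 2031 -> 166 left
July 2031 has 31 days -> back to June 30, 2031 -> 135 left
June 2031 has 30 days -> back to May 31, 2031 -> 105 left
May 2031 has 31 days -> back to April 30, 2031 -> 74 left
April 2031 has 30 days -> back to March 31, 2031 -> 44 left
March 2031 has 31 days -> back to February 28, 2031 -> 13 left
February 2031: 28 - 13 = 15 -> lands on February 15

Result: 2031-02-15


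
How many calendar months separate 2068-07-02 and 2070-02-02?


From July 2068 to February 2070
2 years * 12 = 24 months, minus 5 months = 19

19 months


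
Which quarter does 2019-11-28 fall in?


Month: November (month 11)
Q1: Jan-Mar, Q2: Apr-Jun, Q3: Jul-Sep, Q4: Oct-Dec

Q4


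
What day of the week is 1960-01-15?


Date: January 15, 1960
Anchor: Jan 1, 1960. With p = 1960 - 1 = 1959: (p + p//4 - p//100 + p//400) mod 7 = (1959 + 489 - 19 + 4) mod 7 = 2433 mod 7 = 4 -> Friday (Mon=0 ... Sun=6)
Days into year = 15 - 1 = 14
Weekday index = (4 + 14) mod 7 = 4

Day of the week: Friday


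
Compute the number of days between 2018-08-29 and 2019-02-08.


From 2018-08-29 to 2019-02-08
2018-08-29: days before August = 31 + 28 + 31 + 30 + 31 + 30 + 31 = 212 (2018 is not a leap year); day of year = 212 + 29 = 241
2019-02-08: days before February = 31; day of year = 31 + 8 = 39
Rest of 2018: 365 - 241 = 124
Total = 124 + 39 = 163

163 days


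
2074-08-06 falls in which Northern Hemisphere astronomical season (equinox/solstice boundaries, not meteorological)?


Date: August 6
Astronomical Summer (approx.; exact equinox/solstice day varies by year): June 21 to September 21
August 6 falls within the Summer window

Summer


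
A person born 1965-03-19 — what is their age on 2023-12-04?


Birth: 1965-03-19
Reference: 2023-12-04
Year difference: 2023 - 1965 = 58

58 years old


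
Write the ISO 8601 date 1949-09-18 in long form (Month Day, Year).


ISO 1949-09-18 parses as year=1949, month=09, day=18
Month 9 -> September

September 18, 1949


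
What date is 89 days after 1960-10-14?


Start: 1960-10-14, add 89 days
October 1960 has 31 days: 31 - 14 = 17 days to October 31 -> 72 left
November 1960 has 30 days -> 42 left
December 1960 has 31 days -> 11 left
January 1961: 11 <= 31 -> lands on January 11

Result: 1961-01-11


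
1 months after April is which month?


April is month 4
4 + 1 = 5

May


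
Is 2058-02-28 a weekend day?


Anchor: Jan 1, 2058. With p = 2058 - 1 = 2057: (p + p//4 - p//100 + p//400) mod 7 = (2057 + 514 - 20 + 5) mod 7 = 2556 mod 7 = 1 -> Tuesday (Mon=0 ... Sun=6)
Day of year: 59; offset = 58
Weekday index = (1 + 58) mod 7 = 3 -> Thursday
Weekend days: Saturday, Sunday

No


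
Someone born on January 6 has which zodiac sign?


Date: January 6
Conventional tropical zodiac dates: Capricorn from December 22 onward; Aquarius starts January 20
January 6 falls within the Capricorn range

Capricorn


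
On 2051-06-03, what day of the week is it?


Date: June 3, 2051
Anchor: Jan 1, 2051. With p = 2051 - 1 = 2050: (p + p//4 - p//100 + p//400) mod 7 = (2050 + 512 - 20 + 5) mod 7 = 2547 mod 7 = 6 -> Sunday (Mon=0 ... Sun=6)
Days before June (Jan-May): 151; offset = 151 + 3 - 1 = 153
Weekday index = (6 + 153) mod 7 = 5

Day of the week: Saturday


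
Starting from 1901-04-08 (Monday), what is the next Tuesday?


Current: Monday
Target: Tuesday
Days ahead: 1

Next Tuesday: 1901-04-09


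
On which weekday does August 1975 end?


August 1975 has 31 days
Anchor: Jan 1, 1975. With p = 1975 - 1 = 1974: (p + p//4 - p//100 + p//400) mod 7 = (1974 + 493 - 19 + 4) mod 7 = 2452 mod 7 = 2 -> Wednesday (Mon=0 ... Sun=6)
Days before August (Jan-Jul): 212; August 1 index = (2 + 212) mod 7 = 4 -> Friday
Last day offset: 31 - 1 = 30 days
Weekday index = (4 + 30) mod 7 = 6

Sunday, August 31


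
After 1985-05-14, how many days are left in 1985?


Day of year: 134 of 365
Remaining = 365 - 134

231 days


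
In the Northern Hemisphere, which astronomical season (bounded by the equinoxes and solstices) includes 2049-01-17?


Date: January 17
Astronomical Winter (approx.; exact equinox/solstice day varies by year): December 21 to March 19
January 17 falls within the Winter window

Winter


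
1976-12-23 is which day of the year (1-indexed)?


Date: December 23, 1976
Days in months 1 through 11: 335
Plus 23 days in December

Day of year: 358


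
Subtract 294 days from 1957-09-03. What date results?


Start: 1957-09-03, subtract 294 days
Back 3 days from September 3 reaches August 31, 1957 -> 291 left
August 1957 has 31 days -> back to July 31, 1957 -> 260 left
July 1957 has 31 days -> back to June 30, 1957 -> 229 left
June 1957 has 30 days -> back to May 31, 1957 -> 199 left
May 1957 has 31 days -> back to April 30, 1957 -> 168 left
April 1957 has 30 days -> back to March 31, 1957 -> 138 left
March 1957 has 31 days -> back to February 28, 1957 -> 107 left
February 1957 has 28 days -> back to January 31, 1957 -> 79 left
January 1957 has 31 days -> back to December 31, 1956 -> 48 left
December 1956 has 31 days -> back to November 30, 1956 -> 17 left
November 1956: 30 - 17 = 13 -> lands on November 13

Result: 1956-11-13


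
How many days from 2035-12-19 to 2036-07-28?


From 2035-12-19 to 2036-07-28
2035-12-19: days before December = 31 + 28 + 31 + 30 + 31 + 30 + 31 + 31 + 30 + 31 + 30 = 334 (2035 is not a leap year); day of year = 334 + 19 = 353
2036-07-28: days before July = 31 + 29 + 31 + 30 + 31 + 30 = 182 (2036 is a leap year); day of year = 182 + 28 = 210
Rest of 2035: 365 - 353 = 12
Total = 12 + 210 = 222

222 days


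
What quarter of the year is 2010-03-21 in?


Month: March (month 3)
Q1: Jan-Mar, Q2: Apr-Jun, Q3: Jul-Sep, Q4: Oct-Dec

Q1


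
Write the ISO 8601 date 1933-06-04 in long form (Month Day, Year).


ISO 1933-06-04 parses as year=1933, month=06, day=04
Month 6 -> June

June 4, 1933


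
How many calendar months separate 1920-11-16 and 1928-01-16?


From November 1920 to January 1928
8 years * 12 = 96 months, minus 10 months = 86

86 months


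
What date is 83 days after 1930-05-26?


Start: 1930-05-26, add 83 days
May 1930 has 31 days: 31 - 26 = 5 days to May 31 -> 78 left
June 1930 has 30 days -> 48 left
July 1930 has 31 days -> 17 left
August 1930: 17 <= 31 -> lands on August 17

Result: 1930-08-17


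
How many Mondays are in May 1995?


May 1995 has 31 days
Anchor: Jan 1, 1995. With p = 1995 - 1 = 1994: (p + p//4 - p//100 + p//400) mod 7 = (1994 + 498 - 19 + 4) mod 7 = 2477 mod 7 = 6 -> Sunday (Mon=0 ... Sun=6)
Days before May (Jan-Apr): 120; May 1 index = (6 + 120) mod 7 = 0 -> Monday
First Monday is May 1
Mondays: 1, 8, 15, 22, 29

5 Mondays


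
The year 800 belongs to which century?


Century = (year - 1) // 100 + 1
= (800 - 1) // 100 + 1
= 799 // 100 + 1
= 7 + 1

8th century


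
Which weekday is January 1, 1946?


Target: January 1, 1946
Anchor: Jan 1, 1946. With p = 1946 - 1 = 1945: (p + p//4 - p//100 + p//400) mod 7 = (1945 + 486 - 19 + 4) mod 7 = 2416 mod 7 = 1 -> Tuesday (Mon=0 ... Sun=6)
Offset from anchor: 0 days
Weekday index = (1 + 0) mod 7 = 1

Tuesday


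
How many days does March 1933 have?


March 1933

31 days


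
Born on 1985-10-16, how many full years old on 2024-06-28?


Birth: 1985-10-16
Reference: 2024-06-28
Year difference: 2024 - 1985 = 39
Birthday not yet reached in 2024, subtract 1

38 years old


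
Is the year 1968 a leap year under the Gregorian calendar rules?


Gregorian leap year rule: divisible by 4, but not by 100, unless also by 400.
1968 is divisible by 4 but not 100 -> leap year

Yes


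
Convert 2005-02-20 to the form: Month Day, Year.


ISO 2005-02-20 parses as year=2005, month=02, day=20
Month 2 -> February

February 20, 2005


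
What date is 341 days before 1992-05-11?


Start: 1992-05-11, subtract 341 days
Back 11 days from May 11 reaches April 30, 1992 -> 330 left
April 1992 has 30 days -> back to March 31, 1992 -> 300 left
March 1992 has 31 days -> back to February 29, 1992 -> 269 left
February 1992 has 29 days -> back to January 31, 1992 -> 240 left
January 1992 has 31 days -> back to December 31, 1991 -> 209 left
December 1991 has 31 days -> back to November 30, 1991 -> 178 left
November 1991 has 30 days -> back to October 31, 1991 -> 148 left
October 1991 has 31 days -> back to September 30, 1991 -> 117 left
September 1991 has 30 days -> back to August 31, 1991 -> 87 left
August 1991 has 31 days -> back to July 31, 1991 -> 56 left
July 1991 has 31 days -> back to June 30, 1991 -> 25 left
June 1991: 30 - 25 = 5 -> lands on June 5

Result: 1991-06-05


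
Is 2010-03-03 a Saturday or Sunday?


Anchor: Jan 1, 2010. With p = 2010 - 1 = 2009: (p + p//4 - p//100 + p//400) mod 7 = (2009 + 502 - 20 + 5) mod 7 = 2496 mod 7 = 4 -> Friday (Mon=0 ... Sun=6)
Day of year: 62; offset = 61
Weekday index = (4 + 61) mod 7 = 2 -> Wednesday
Weekend days: Saturday, Sunday

No


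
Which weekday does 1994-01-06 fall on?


Date: January 6, 1994
Anchor: Jan 1, 1994. With p = 1994 - 1 = 1993: (p + p//4 - p//100 + p//400) mod 7 = (1993 + 498 - 19 + 4) mod 7 = 2476 mod 7 = 5 -> Saturday (Mon=0 ... Sun=6)
Days into year = 6 - 1 = 5
Weekday index = (5 + 5) mod 7 = 3

Day of the week: Thursday


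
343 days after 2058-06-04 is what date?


Start: 2058-06-04, add 343 days
June 2058 has 30 days: 30 - 4 = 26 days to June 30 -> 317 left
July 2058 has 31 days -> 286 left
August 2058 has 31 days -> 255 left
September 2058 has 30 days -> 225 left
October 2058 has 31 days -> 194 left
November 2058 has 30 days -> 164 left
December 2058 has 31 days -> 133 left
January 2059 has 31 days -> 102 left
February 2059 has 28 days -> 74 left
March 2059 has 31 days -> 43 left
April 2059 has 30 days -> 13 left
May 2059: 13 <= 31 -> lands on May 13

Result: 2059-05-13


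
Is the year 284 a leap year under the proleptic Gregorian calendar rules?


Gregorian leap year rule: divisible by 4, but not by 100, unless also by 400.
284 is divisible by 4 but not 100 -> leap year

Yes


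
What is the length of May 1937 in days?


May 1937

31 days


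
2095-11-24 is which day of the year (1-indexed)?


Date: November 24, 2095
Days in months 1 through 10: 304
Plus 24 days in November

Day of year: 328


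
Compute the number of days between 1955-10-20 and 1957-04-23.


From 1955-10-20 to 1957-04-23
1955-10-20: days before October = 31 + 28 + 31 + 30 + 31 + 30 + 31 + 31 + 30 = 273 (1955 is not a leap year); day of year = 273 + 20 = 293
1957-04-23: days before April = 31 + 28 + 31 = 90 (1957 is not a leap year); day of year = 90 + 23 = 113
Rest of 1955: 365 - 293 = 72
Full years 1956 (366): 366
Total = 72 + 366 + 113 = 551

551 days


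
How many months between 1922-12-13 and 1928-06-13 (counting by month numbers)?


From December 1922 to June 1928
6 years * 12 = 72 months, minus 6 months = 66

66 months


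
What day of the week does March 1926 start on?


Target: March 1, 1926
Anchor: Jan 1, 1926. With p = 1926 - 1 = 1925: (p + p//4 - p//100 + p//400) mod 7 = (1925 + 481 - 19 + 4) mod 7 = 2391 mod 7 = 4 -> Friday (Mon=0 ... Sun=6)
Days before March (Jan-Feb): 59 days
Weekday index = (4 + 59) mod 7 = 0

Monday


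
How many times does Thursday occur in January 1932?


January 1932 has 31 days
Anchor: Jan 1, 1932. With p = 1932 - 1 = 1931: (p + p//4 - p//100 + p//400) mod 7 = (1931 + 482 - 19 + 4) mod 7 = 2398 mod 7 = 4 -> Friday (Mon=0 ... Sun=6)
January 1 is the anchor itself -> Friday
First Thursday is January 7
Thursdays: 7, 14, 21, 28

4 Thursdays
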